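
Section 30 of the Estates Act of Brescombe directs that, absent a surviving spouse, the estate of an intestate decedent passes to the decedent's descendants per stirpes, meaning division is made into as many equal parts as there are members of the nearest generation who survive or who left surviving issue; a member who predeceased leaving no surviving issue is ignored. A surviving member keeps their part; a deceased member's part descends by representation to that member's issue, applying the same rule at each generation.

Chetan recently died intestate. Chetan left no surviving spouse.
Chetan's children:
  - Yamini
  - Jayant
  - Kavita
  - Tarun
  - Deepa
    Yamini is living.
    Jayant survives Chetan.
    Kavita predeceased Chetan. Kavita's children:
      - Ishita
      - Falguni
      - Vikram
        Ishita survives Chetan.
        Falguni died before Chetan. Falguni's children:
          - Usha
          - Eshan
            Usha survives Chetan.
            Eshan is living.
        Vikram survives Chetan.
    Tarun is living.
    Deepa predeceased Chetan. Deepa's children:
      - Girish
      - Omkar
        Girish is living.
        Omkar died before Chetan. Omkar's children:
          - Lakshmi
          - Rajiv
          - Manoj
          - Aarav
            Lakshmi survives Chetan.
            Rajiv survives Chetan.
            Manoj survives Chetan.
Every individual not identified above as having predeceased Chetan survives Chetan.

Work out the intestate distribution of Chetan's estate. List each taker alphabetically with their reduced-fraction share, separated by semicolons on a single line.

Aarav 1/40; Eshan 1/30; Girish 1/10; Ishita 1/15; Jayant 1/5; Lakshmi 1/40; Manoj 1/40; Rajiv 1/40; Tarun 1/5; Usha 1/30; Vikram 1/15; Yamini 1/5

There is no surviving spouse, so the entire estate passes to Chetan's descendants per stirpes.
The estate is divided into 5 equal shares of 1/5 among Yamini, Jayant, Kavita, Tarun, Deepa.
Yamini is living and takes 1/5.
Jayant is living and takes 1/5.
Kavita predeceased; the 1/5 allotted to Kavita's branch passes to Kavita's issue by representation.
The 1/5 is divided into 3 equal shares of 1/15 among Ishita, Falguni, Vikram.
Ishita is living and takes 1/15.
Falguni predeceased; the 1/15 allotted to Falguni's branch passes to Falguni's issue by representation.
The 1/15 is divided into 2 equal shares of 1/30 among Usha, Eshan.
Usha is living and takes 1/30.
Eshan is living and takes 1/30.
Vikram is living and takes 1/15.
Tarun is living and takes 1/5.
Deepa predeceased; the 1/5 allotted to Deepa's branch passes to Deepa's issue by representation.
The 1/5 is divided into 2 equal shares of 1/10 among Girish, Omkar.
Girish is living and takes 1/10.
Omkar predeceased; the 1/10 allotted to Omkar's branch passes to Omkar's issue by representation.
The 1/10 is divided into 4 equal shares of 1/40 among Lakshmi, Rajiv, Manoj, Aarav.
Lakshmi is living and takes 1/40.
Rajiv is living and takes 1/40.
Manoj is living and takes 1/40.
Aarav is living and takes 1/40.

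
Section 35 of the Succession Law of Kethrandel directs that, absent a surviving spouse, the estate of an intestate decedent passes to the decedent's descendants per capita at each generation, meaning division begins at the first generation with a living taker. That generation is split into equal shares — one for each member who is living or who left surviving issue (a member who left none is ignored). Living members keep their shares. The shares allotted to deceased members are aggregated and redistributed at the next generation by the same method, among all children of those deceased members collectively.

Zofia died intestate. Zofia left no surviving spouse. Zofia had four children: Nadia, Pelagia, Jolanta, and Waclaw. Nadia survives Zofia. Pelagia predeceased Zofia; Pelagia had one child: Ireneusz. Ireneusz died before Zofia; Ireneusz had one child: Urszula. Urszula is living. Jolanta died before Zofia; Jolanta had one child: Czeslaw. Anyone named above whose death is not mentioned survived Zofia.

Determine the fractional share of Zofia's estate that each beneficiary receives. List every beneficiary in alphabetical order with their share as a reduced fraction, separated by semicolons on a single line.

Czeslaw 1/4; Nadia 1/4; Urszula 1/4; Waclaw 1/4

There is no surviving spouse, so the entire estate passes to Zofia's descendants per capita at each generation.
At generation 1 (Nadia, Pelagia, Jolanta, Waclaw) there are 4 shares of (1)/4 = 1/4 each.
Living: Nadia and Waclaw — each takes 1/4.
Deceased: Pelagia and Jolanta. Their combined 1/2 is pooled and carried to generation 2.
At generation 2 (Ireneusz, Czeslaw) there are 2 shares of (1/2)/2 = 1/4 each.
Living: Czeslaw — each takes 1/4.
Deceased: Ireneusz. That 1/4 share is carried to generation 3.
At generation 3 (Urszula) there are 1 shares of (1/4)/1 = 1/4 each.
Living: Urszula — each takes 1/4.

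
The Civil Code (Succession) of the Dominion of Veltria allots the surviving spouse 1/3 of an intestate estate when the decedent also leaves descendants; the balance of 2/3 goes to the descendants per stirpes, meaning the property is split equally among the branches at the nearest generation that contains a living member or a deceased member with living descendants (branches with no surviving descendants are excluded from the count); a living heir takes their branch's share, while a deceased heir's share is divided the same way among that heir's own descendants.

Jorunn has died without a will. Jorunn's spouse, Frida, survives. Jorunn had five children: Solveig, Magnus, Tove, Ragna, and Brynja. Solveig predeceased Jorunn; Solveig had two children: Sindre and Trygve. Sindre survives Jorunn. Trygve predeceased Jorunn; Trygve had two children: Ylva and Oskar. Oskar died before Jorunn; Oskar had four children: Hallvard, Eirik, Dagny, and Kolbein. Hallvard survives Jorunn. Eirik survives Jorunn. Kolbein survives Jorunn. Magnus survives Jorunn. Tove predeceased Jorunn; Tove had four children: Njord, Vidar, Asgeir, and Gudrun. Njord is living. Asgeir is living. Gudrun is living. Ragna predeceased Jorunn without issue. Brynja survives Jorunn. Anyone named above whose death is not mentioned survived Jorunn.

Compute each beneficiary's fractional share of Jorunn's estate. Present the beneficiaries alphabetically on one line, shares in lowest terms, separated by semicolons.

Asgeir 1/24; Brynja 1/6; Dagny 1/96; Eirik 1/96; Frida 1/3; Gudrun 1/24; Hallvard 1/96; Kolbein 1/96; Magnus 1/6; Njord 1/24; Sindre 1/12; Vidar 1/24; Ylva 1/24

Frida, as surviving spouse, takes 1/3.
The remaining 2/3 passes to Jorunn's descendants per stirpes.
Ragna left no surviving issue, so that branch lapses and is disregarded.
The 2/3 is divided into 4 equal shares of 1/6 among Solveig, Magnus, Tove, Brynja.
Solveig predeceased; the 1/6 allotted to Solveig's branch passes to Solveig's issue by representation.
The 1/6 is divided into 2 equal shares of 1/12 among Sindre, Trygve.
Sindre is living and takes 1/12.
Trygve predeceased; the 1/12 allotted to Trygve's branch passes to Trygve's issue by representation.
The 1/12 is divided into 2 equal shares of 1/24 among Ylva, Oskar.
Ylva is living and takes 1/24.
Oskar predeceased; the 1/24 allotted to Oskar's branch passes to Oskar's issue by representation.
The 1/24 is divided into 4 equal shares of 1/96 among Hallvard, Eirik, Dagny, Kolbein.
Hallvard is living and takes 1/96.
Eirik is living and takes 1/96.
Dagny is living and takes 1/96.
Kolbein is living and takes 1/96.
Magnus is living and takes 1/6.
Tove predeceased; the 1/6 allotted to Tove's branch passes to Tove's issue by representation.
The 1/6 is divided into 4 equal shares of 1/24 among Njord, Vidar, Asgeir, Gudrun.
Njord is living and takes 1/24.
Vidar is living and takes 1/24.
Asgeir is living and takes 1/24.
Gudrun is living and takes 1/24.
Brynja is living and takes 1/6.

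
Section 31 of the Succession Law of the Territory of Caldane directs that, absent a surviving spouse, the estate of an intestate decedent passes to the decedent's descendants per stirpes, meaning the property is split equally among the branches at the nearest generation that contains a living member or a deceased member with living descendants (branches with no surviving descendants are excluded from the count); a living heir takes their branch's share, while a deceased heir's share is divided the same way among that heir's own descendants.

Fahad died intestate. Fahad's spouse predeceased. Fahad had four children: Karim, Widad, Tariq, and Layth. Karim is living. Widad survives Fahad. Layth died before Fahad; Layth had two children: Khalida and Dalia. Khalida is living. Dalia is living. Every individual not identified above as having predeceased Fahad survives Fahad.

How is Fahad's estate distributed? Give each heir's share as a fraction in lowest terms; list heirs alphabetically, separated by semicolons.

There is no surviving spouse, so the entire estate passes to Fahad's descendants per stirpes.
The estate is divided into 4 equal shares of 1/4 among Karim, Widad, Tariq, Layth.
Karim is living and takes 1/4.
Widad is living and takes 1/4.
Tariq is living and takes 1/4.
Layth predeceased; the 1/4 allotted to Layth's branch passes to Layth's issue by representation.
The 1/4 is divided into 2 equal shares of 1/8 among Khalida, Dalia.
Khalida is living and takes 1/8.
Dalia is living and takes 1/8.

Dalia 1/8; Karim 1/4; Khalida 1/8; Tariq 1/4; Widad 1/4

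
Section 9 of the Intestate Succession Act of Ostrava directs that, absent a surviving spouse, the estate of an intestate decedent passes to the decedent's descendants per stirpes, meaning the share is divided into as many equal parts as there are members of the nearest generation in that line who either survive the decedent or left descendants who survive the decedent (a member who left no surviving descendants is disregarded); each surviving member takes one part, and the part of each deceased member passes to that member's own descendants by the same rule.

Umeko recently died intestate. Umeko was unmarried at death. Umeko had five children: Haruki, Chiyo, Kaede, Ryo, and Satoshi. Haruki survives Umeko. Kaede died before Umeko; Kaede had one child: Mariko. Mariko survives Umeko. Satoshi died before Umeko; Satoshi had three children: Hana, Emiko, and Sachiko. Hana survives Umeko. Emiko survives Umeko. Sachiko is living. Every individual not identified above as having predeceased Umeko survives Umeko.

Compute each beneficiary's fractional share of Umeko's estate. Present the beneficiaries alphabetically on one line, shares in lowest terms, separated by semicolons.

There is no surviving spouse, so the entire estate passes to Umeko's descendants per stirpes.
The estate is divided into 5 equal shares of 1/5 among Haruki, Chiyo, Kaede, Ryo, Satoshi.
Haruki is living and takes 1/5.
Chiyo is living and takes 1/5.
Kaede predeceased; the 1/5 allotted to Kaede's branch passes to Kaede's issue by representation.
Mariko is the sole taker at this level and receives the full 1/5.
Ryo is living and takes 1/5.
Satoshi predeceased; the 1/5 allotted to Satoshi's branch passes to Satoshi's issue by representation.
The 1/5 is divided into 3 equal shares of 1/15 among Hana, Emiko, Sachiko.
Hana is living and takes 1/15.
Emiko is living and takes 1/15.
Sachiko is living and takes 1/15.

Chiyo 1/5; Emiko 1/15; Hana 1/15; Haruki 1/5; Mariko 1/5; Ryo 1/5; Sachiko 1/15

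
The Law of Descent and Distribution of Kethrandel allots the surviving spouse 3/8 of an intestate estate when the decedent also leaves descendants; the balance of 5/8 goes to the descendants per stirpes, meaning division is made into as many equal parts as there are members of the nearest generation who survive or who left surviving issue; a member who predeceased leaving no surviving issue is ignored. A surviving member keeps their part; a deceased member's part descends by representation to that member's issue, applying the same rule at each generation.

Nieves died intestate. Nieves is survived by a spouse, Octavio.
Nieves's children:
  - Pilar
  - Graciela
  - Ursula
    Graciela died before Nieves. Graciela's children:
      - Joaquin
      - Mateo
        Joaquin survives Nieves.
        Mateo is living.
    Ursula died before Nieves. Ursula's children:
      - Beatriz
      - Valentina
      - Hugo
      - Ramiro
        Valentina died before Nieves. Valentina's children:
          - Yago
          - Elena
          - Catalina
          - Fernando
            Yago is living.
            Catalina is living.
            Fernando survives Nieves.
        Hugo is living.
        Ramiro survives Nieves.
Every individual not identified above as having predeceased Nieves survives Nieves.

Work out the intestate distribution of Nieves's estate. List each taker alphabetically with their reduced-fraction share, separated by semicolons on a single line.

Beatriz 5/96; Catalina 5/384; Elena 5/384; Fernando 5/384; Hugo 5/96; Joaquin 5/48; Mateo 5/48; Octavio 3/8; Pilar 5/24; Ramiro 5/96; Yago 5/384

Octavio, as surviving spouse, takes 3/8.
The remaining 5/8 passes to Nieves's descendants per stirpes.
The 5/8 is divided into 3 equal shares of 5/24 among Pilar, Graciela, Ursula.
Pilar is living and takes 5/24.
Graciela predeceased; the 5/24 allotted to Graciela's branch passes to Graciela's issue by representation.
The 5/24 is divided into 2 equal shares of 5/48 among Joaquin, Mateo.
Joaquin is living and takes 5/48.
Mateo is living and takes 5/48.
Ursula predeceased; the 5/24 allotted to Ursula's branch passes to Ursula's issue by representation.
The 5/24 is divided into 4 equal shares of 5/96 among Beatriz, Valentina, Hugo, Ramiro.
Beatriz is living and takes 5/96.
Valentina predeceased; the 5/96 allotted to Valentina's branch passes to Valentina's issue by representation.
The 5/96 is divided into 4 equal shares of 5/384 among Yago, Elena, Catalina, Fernando.
Yago is living and takes 5/384.
Elena is living and takes 5/384.
Catalina is living and takes 5/384.
Fernando is living and takes 5/384.
Hugo is living and takes 5/96.
Ramiro is living and takes 5/96.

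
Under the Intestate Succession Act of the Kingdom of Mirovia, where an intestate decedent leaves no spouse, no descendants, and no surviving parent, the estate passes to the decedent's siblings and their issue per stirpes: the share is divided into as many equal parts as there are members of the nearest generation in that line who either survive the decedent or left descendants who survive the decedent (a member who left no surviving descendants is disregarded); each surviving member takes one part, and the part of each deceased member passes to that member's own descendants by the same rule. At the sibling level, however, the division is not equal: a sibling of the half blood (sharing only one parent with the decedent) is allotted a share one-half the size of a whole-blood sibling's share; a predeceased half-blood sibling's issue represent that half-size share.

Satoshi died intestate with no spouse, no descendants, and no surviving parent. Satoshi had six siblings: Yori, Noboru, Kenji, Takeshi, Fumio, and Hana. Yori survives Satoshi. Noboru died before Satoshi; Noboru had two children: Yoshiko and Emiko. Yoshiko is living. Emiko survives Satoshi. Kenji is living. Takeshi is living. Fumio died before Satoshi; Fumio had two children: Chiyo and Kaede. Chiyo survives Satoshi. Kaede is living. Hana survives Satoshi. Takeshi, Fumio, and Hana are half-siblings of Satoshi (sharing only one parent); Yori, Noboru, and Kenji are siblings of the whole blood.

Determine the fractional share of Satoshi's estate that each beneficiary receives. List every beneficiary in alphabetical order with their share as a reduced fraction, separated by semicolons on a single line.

Chiyo 1/18; Emiko 1/9; Hana 1/9; Kaede 1/18; Kenji 2/9; Takeshi 1/9; Yori 2/9; Yoshiko 1/9

No spouse, descendants, or parent survives, so the estate passes to Satoshi's siblings per stirpes.
Half-blood siblings count for one-half the weight of whole-blood siblings at the initial division.
Dividing 1 in proportion to weights (total weight 9/2): Yori (weight 1) → 2/9; Noboru (weight 1) → 2/9; Kenji (weight 1) → 2/9; Takeshi (weight 1/2) → 1/9; Fumio (weight 1/2) → 1/9; Hana (weight 1/2) → 1/9.
Yori is living and takes 2/9.
Noboru predeceased; the 2/9 allotted to Noboru's branch passes to Noboru's issue by representation.
The 2/9 is divided into 2 equal shares of 1/9 among Yoshiko, Emiko.
Yoshiko is living and takes 1/9.
Emiko is living and takes 1/9.
Kenji is living and takes 2/9.
Takeshi is living and takes 1/9.
Fumio predeceased; the 1/9 allotted to Fumio's branch passes to Fumio's issue by representation.
The 1/9 is divided into 2 equal shares of 1/18 among Chiyo, Kaede.
Chiyo is living and takes 1/18.
Kaede is living and takes 1/18.
Hana is living and takes 1/9.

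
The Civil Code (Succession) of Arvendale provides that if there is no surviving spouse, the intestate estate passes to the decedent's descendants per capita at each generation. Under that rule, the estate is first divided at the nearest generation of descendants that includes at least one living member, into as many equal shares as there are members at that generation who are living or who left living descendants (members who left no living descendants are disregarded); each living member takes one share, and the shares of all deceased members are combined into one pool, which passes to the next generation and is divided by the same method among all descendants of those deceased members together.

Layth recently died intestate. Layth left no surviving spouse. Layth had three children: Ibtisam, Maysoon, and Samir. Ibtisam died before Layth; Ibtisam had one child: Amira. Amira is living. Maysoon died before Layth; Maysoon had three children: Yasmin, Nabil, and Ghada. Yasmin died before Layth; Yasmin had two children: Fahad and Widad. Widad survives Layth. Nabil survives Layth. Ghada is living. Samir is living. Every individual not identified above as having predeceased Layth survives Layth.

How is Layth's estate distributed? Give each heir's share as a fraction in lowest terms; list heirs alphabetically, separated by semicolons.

There is no surviving spouse, so the entire estate passes to Layth's descendants per capita at each generation.
At generation 1 (Ibtisam, Maysoon, Samir) there are 3 shares of (1)/3 = 1/3 each.
Living: Samir — each takes 1/3.
Deceased: Ibtisam and Maysoon. Their combined 2/3 is pooled and carried to generation 2.
At generation 2 (Amira, Yasmin, Nabil, Ghada) there are 4 shares of (2/3)/4 = 1/6 each.
Living: Amira, Nabil, and Ghada — each takes 1/6.
Deceased: Yasmin. That 1/6 share is carried to generation 3.
At generation 3 (Fahad, Widad) there are 2 shares of (1/6)/2 = 1/12 each.
Living: Fahad and Widad — each takes 1/12.

Amira 1/6; Fahad 1/12; Ghada 1/6; Nabil 1/6; Samir 1/3; Widad 1/12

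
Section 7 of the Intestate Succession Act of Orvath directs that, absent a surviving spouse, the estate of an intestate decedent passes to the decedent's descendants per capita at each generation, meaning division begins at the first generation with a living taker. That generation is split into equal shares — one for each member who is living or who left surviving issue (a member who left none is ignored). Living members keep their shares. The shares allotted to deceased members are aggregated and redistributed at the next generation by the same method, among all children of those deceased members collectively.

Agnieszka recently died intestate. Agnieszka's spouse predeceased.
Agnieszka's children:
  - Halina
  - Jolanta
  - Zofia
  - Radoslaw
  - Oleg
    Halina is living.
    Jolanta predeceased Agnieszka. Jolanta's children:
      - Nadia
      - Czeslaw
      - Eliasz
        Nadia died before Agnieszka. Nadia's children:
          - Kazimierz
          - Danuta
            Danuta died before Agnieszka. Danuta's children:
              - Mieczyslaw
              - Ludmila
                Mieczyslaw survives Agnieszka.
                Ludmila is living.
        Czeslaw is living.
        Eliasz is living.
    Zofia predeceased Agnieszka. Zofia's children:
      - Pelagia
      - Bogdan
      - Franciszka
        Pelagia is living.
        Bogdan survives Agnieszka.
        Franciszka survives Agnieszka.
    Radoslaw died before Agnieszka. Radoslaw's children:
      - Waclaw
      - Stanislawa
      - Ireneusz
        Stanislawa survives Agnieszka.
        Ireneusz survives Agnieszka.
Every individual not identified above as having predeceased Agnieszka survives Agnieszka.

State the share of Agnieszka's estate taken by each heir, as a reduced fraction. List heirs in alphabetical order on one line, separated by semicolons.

Bogdan 1/15; Czeslaw 1/15; Eliasz 1/15; Franciszka 1/15; Halina 1/5; Ireneusz 1/15; Kazimierz 1/30; Ludmila 1/60; Mieczyslaw 1/60; Oleg 1/5; Pelagia 1/15; Stanislawa 1/15; Waclaw 1/15

There is no surviving spouse, so the entire estate passes to Agnieszka's descendants per capita at each generation.
At generation 1 (Halina, Jolanta, Zofia, Radoslaw, Oleg) there are 5 shares of (1)/5 = 1/5 each.
Living: Halina and Oleg — each takes 1/5.
Deceased: Jolanta, Zofia, and Radoslaw. Their combined 3/5 is pooled and carried to generation 2.
At generation 2 (Nadia, Czeslaw, Eliasz, Pelagia, Bogdan, Franciszka, Waclaw, Stanislawa, Ireneusz) there are 9 shares of (3/5)/9 = 1/15 each.
Living: Czeslaw, Eliasz, Pelagia, Bogdan, Franciszka, Waclaw, Stanislawa, and Ireneusz — each takes 1/15.
Deceased: Nadia. That 1/15 share is carried to generation 3.
At generation 3 (Kazimierz, Danuta) there are 2 shares of (1/15)/2 = 1/30 each.
Living: Kazimierz — each takes 1/30.
Deceased: Danuta. That 1/30 share is carried to generation 4.
At generation 4 (Mieczyslaw, Ludmila) there are 2 shares of (1/30)/2 = 1/60 each.
Living: Mieczyslaw and Ludmila — each takes 1/60.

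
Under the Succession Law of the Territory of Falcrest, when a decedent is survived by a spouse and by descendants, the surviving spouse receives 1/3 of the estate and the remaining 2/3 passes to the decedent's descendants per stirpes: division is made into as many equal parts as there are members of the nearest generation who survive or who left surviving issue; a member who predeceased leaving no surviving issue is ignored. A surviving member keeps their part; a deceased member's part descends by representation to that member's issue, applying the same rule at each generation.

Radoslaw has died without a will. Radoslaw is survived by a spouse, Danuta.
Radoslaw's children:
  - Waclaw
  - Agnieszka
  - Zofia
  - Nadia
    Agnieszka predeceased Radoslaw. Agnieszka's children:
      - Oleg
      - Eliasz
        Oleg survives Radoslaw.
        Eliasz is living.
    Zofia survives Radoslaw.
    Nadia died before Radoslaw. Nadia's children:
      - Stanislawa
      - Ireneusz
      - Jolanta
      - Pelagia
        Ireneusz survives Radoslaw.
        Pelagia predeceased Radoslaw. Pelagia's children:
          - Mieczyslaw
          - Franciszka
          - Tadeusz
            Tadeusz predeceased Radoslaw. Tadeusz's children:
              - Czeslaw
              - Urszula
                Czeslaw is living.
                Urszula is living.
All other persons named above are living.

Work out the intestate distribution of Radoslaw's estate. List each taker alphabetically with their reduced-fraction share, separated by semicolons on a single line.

Danuta, as surviving spouse, takes 1/3.
The remaining 2/3 passes to Radoslaw's descendants per stirpes.
The 2/3 is divided into 4 equal shares of 1/6 among Waclaw, Agnieszka, Zofia, Nadia.
Waclaw is living and takes 1/6.
Agnieszka predeceased; the 1/6 allotted to Agnieszka's branch passes to Agnieszka's issue by representation.
The 1/6 is divided into 2 equal shares of 1/12 among Oleg, Eliasz.
Oleg is living and takes 1/12.
Eliasz is living and takes 1/12.
Zofia is living and takes 1/6.
Nadia predeceased; the 1/6 allotted to Nadia's branch passes to Nadia's issue by representation.
The 1/6 is divided into 4 equal shares of 1/24 among Stanislawa, Ireneusz, Jolanta, Pelagia.
Stanislawa is living and takes 1/24.
Ireneusz is living and takes 1/24.
Jolanta is living and takes 1/24.
Pelagia predeceased; the 1/24 allotted to Pelagia's branch passes to Pelagia's issue by representation.
The 1/24 is divided into 3 equal shares of 1/72 among Mieczyslaw, Franciszka, Tadeusz.
Mieczyslaw is living and takes 1/72.
Franciszka is living and takes 1/72.
Tadeusz predeceased; the 1/72 allotted to Tadeusz's branch passes to Tadeusz's issue by representation.
The 1/72 is divided into 2 equal shares of 1/144 among Czeslaw, Urszula.
Czeslaw is living and takes 1/144.
Urszula is living and takes 1/144.

Czeslaw 1/144; Danuta 1/3; Eliasz 1/12; Franciszka 1/72; Ireneusz 1/24; Jolanta 1/24; Mieczyslaw 1/72; Oleg 1/12; Stanislawa 1/24; Urszula 1/144; Waclaw 1/6; Zofia 1/6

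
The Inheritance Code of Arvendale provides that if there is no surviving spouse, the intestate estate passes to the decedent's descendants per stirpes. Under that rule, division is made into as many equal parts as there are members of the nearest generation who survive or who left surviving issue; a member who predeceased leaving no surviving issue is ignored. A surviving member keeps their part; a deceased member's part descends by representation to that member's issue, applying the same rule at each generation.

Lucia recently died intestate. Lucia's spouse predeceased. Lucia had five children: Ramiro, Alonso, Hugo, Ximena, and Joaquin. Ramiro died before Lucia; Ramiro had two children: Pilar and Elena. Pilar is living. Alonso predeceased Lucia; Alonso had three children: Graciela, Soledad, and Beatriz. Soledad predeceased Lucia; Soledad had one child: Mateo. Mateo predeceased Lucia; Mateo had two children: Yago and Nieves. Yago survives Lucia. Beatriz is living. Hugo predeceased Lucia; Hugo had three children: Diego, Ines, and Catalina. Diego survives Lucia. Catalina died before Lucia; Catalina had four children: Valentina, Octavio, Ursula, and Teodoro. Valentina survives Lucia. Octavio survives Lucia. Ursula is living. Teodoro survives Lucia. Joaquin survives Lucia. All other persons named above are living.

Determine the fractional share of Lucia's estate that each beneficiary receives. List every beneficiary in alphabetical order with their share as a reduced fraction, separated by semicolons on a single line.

There is no surviving spouse, so the entire estate passes to Lucia's descendants per stirpes.
The estate is divided into 5 equal shares of 1/5 among Ramiro, Alonso, Hugo, Ximena, Joaquin.
Ramiro predeceased; the 1/5 allotted to Ramiro's branch passes to Ramiro's issue by representation.
The 1/5 is divided into 2 equal shares of 1/10 among Pilar, Elena.
Pilar is living and takes 1/10.
Elena is living and takes 1/10.
Alonso predeceased; the 1/5 allotted to Alonso's branch passes to Alonso's issue by representation.
The 1/5 is divided into 3 equal shares of 1/15 among Graciela, Soledad, Beatriz.
Graciela is living and takes 1/15.
Soledad predeceased; the 1/15 allotted to Soledad's branch passes to Soledad's issue by representation.
Mateo's line is the sole branch at this level, so the full 1/15 passes to Mateo's issue by representation.
The 1/15 is divided into 2 equal shares of 1/30 among Yago, Nieves.
Yago is living and takes 1/30.
Nieves is living and takes 1/30.
Beatriz is living and takes 1/15.
Hugo predeceased; the 1/5 allotted to Hugo's branch passes to Hugo's issue by representation.
The 1/5 is divided into 3 equal shares of 1/15 among Diego, Ines, Catalina.
Diego is living and takes 1/15.
Ines is living and takes 1/15.
Catalina predeceased; the 1/15 allotted to Catalina's branch passes to Catalina's issue by representation.
The 1/15 is divided into 4 equal shares of 1/60 among Valentina, Octavio, Ursula, Teodoro.
Valentina is living and takes 1/60.
Octavio is living and takes 1/60.
Ursula is living and takes 1/60.
Teodoro is living and takes 1/60.
Ximena is living and takes 1/5.
Joaquin is living and takes 1/5.

Beatriz 1/15; Diego 1/15; Elena 1/10; Graciela 1/15; Ines 1/15; Joaquin 1/5; Nieves 1/30; Octavio 1/60; Pilar 1/10; Teodoro 1/60; Ursula 1/60; Valentina 1/60; Ximena 1/5; Yago 1/30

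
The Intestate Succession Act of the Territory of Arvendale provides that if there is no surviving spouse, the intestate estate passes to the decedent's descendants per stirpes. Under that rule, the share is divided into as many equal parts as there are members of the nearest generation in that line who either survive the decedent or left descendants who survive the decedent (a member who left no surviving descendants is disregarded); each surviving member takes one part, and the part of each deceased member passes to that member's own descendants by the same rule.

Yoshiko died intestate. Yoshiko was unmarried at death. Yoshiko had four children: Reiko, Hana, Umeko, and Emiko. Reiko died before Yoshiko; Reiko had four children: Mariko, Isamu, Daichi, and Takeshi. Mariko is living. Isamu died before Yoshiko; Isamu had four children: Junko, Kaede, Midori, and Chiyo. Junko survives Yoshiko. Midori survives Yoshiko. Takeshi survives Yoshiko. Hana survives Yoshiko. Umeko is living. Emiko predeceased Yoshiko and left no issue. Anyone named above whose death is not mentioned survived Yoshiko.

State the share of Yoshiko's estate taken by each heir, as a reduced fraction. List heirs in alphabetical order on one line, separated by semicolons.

Chiyo 1/48; Daichi 1/12; Hana 1/3; Junko 1/48; Kaede 1/48; Mariko 1/12; Midori 1/48; Takeshi 1/12; Umeko 1/3

There is no surviving spouse, so the entire estate passes to Yoshiko's descendants per stirpes.
Emiko left no surviving issue, so that branch lapses and is disregarded.
The estate is divided into 3 equal shares of 1/3 among Reiko, Hana, Umeko.
Reiko predeceased; the 1/3 allotted to Reiko's branch passes to Reiko's issue by representation.
The 1/3 is divided into 4 equal shares of 1/12 among Mariko, Isamu, Daichi, Takeshi.
Mariko is living and takes 1/12.
Isamu predeceased; the 1/12 allotted to Isamu's branch passes to Isamu's issue by representation.
The 1/12 is divided into 4 equal shares of 1/48 among Junko, Kaede, Midori, Chiyo.
Junko is living and takes 1/48.
Kaede is living and takes 1/48.
Midori is living and takes 1/48.
Chiyo is living and takes 1/48.
Daichi is living and takes 1/12.
Takeshi is living and takes 1/12.
Hana is living and takes 1/3.
Umeko is living and takes 1/3.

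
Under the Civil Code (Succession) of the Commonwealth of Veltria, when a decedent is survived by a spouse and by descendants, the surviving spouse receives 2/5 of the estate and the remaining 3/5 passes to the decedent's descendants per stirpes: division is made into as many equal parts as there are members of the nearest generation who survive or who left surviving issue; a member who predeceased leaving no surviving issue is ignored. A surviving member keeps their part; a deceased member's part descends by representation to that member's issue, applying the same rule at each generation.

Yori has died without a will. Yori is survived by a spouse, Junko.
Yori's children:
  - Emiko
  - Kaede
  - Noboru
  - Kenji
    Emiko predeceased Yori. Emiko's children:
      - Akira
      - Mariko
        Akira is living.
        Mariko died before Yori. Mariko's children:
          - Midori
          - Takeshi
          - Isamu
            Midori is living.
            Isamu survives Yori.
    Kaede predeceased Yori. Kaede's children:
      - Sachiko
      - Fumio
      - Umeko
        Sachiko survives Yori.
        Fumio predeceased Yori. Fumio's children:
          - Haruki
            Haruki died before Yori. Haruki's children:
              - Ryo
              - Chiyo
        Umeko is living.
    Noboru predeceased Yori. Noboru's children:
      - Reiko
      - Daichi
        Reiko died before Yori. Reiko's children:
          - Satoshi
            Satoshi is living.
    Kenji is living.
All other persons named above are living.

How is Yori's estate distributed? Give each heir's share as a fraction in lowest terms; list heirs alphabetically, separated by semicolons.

Junko, as surviving spouse, takes 2/5.
The remaining 3/5 passes to Yori's descendants per stirpes.
The 3/5 is divided into 4 equal shares of 3/20 among Emiko, Kaede, Noboru, Kenji.
Emiko predeceased; the 3/20 allotted to Emiko's branch passes to Emiko's issue by representation.
The 3/20 is divided into 2 equal shares of 3/40 among Akira, Mariko.
Akira is living and takes 3/40.
Mariko predeceased; the 3/40 allotted to Mariko's branch passes to Mariko's issue by representation.
The 3/40 is divided into 3 equal shares of 1/40 among Midori, Takeshi, Isamu.
Midori is living and takes 1/40.
Takeshi is living and takes 1/40.
Isamu is living and takes 1/40.
Kaede predeceased; the 3/20 allotted to Kaede's branch passes to Kaede's issue by representation.
The 3/20 is divided into 3 equal shares of 1/20 among Sachiko, Fumio, Umeko.
Sachiko is living and takes 1/20.
Fumio predeceased; the 1/20 allotted to Fumio's branch passes to Fumio's issue by representation.
Haruki's line is the sole branch at this level, so the full 1/20 passes to Haruki's issue by representation.
The 1/20 is divided into 2 equal shares of 1/40 among Ryo, Chiyo.
Ryo is living and takes 1/40.
Chiyo is living and takes 1/40.
Umeko is living and takes 1/20.
Noboru predeceased; the 3/20 allotted to Noboru's branch passes to Noboru's issue by representation.
The 3/20 is divided into 2 equal shares of 3/40 among Reiko, Daichi.
Reiko predeceased; the 3/40 allotted to Reiko's branch passes to Reiko's issue by representation.
Satoshi is the sole taker at this level and receives the full 3/40.
Daichi is living and takes 3/40.
Kenji is living and takes 3/20.

Akira 3/40; Chiyo 1/40; Daichi 3/40; Isamu 1/40; Junko 2/5; Kenji 3/20; Midori 1/40; Ryo 1/40; Sachiko 1/20; Satoshi 3/40; Takeshi 1/40; Umeko 1/20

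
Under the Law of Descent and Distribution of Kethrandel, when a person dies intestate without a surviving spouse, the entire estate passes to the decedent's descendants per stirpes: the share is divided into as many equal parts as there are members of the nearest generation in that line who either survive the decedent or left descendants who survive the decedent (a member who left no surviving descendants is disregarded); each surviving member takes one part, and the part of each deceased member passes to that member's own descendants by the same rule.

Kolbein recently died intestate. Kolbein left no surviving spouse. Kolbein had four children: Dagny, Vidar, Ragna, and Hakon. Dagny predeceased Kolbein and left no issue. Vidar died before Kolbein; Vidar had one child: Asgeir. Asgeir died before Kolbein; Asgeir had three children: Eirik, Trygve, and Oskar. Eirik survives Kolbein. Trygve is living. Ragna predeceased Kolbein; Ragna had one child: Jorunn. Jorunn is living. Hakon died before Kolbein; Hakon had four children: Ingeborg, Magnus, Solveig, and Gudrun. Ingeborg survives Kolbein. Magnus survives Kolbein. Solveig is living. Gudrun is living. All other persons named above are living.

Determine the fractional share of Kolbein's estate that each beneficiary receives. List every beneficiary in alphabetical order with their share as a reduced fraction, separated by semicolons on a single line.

There is no surviving spouse, so the entire estate passes to Kolbein's descendants per stirpes.
Dagny left no surviving issue, so that branch lapses and is disregarded.
The estate is divided into 3 equal shares of 1/3 among Vidar, Ragna, Hakon.
Vidar predeceased; the 1/3 allotted to Vidar's branch passes to Vidar's issue by representation.
Asgeir's line is the sole branch at this level, so the full 1/3 passes to Asgeir's issue by representation.
The 1/3 is divided into 3 equal shares of 1/9 among Eirik, Trygve, Oskar.
Eirik is living and takes 1/9.
Trygve is living and takes 1/9.
Oskar is living and takes 1/9.
Ragna predeceased; the 1/3 allotted to Ragna's branch passes to Ragna's issue by representation.
Jorunn is the sole taker at this level and receives the full 1/3.
Hakon predeceased; the 1/3 allotted to Hakon's branch passes to Hakon's issue by representation.
The 1/3 is divided into 4 equal shares of 1/12 among Ingeborg, Magnus, Solveig, Gudrun.
Ingeborg is living and takes 1/12.
Magnus is living and takes 1/12.
Solveig is living and takes 1/12.
Gudrun is living and takes 1/12.

Eirik 1/9; Gudrun 1/12; Ingeborg 1/12; Jorunn 1/3; Magnus 1/12; Oskar 1/9; Solveig 1/12; Trygve 1/9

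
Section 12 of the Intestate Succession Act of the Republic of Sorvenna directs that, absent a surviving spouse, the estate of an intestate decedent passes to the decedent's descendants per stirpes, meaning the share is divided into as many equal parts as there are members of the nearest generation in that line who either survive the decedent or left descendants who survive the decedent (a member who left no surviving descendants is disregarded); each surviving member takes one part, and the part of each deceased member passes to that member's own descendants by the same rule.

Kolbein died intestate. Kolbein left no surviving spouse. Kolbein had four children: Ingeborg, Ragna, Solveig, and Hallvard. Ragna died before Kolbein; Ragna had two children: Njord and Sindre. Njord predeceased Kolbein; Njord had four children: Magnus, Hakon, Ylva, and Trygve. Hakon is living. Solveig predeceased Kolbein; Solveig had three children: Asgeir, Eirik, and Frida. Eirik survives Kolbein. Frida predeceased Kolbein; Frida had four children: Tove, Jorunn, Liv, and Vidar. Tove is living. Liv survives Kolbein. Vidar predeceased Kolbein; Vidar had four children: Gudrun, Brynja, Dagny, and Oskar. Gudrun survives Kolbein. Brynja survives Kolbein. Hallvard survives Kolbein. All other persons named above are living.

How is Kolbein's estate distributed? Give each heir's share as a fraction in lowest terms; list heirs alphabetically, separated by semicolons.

Asgeir 1/12; Brynja 1/192; Dagny 1/192; Eirik 1/12; Gudrun 1/192; Hakon 1/32; Hallvard 1/4; Ingeborg 1/4; Jorunn 1/48; Liv 1/48; Magnus 1/32; Oskar 1/192; Sindre 1/8; Tove 1/48; Trygve 1/32; Ylva 1/32

There is no surviving spouse, so the entire estate passes to Kolbein's descendants per stirpes.
The estate is divided into 4 equal shares of 1/4 among Ingeborg, Ragna, Solveig, Hallvard.
Ingeborg is living and takes 1/4.
Ragna predeceased; the 1/4 allotted to Ragna's branch passes to Ragna's issue by representation.
The 1/4 is divided into 2 equal shares of 1/8 among Njord, Sindre.
Njord predeceased; the 1/8 allotted to Njord's branch passes to Njord's issue by representation.
The 1/8 is divided into 4 equal shares of 1/32 among Magnus, Hakon, Ylva, Trygve.
Magnus is living and takes 1/32.
Hakon is living and takes 1/32.
Ylva is living and takes 1/32.
Trygve is living and takes 1/32.
Sindre is living and takes 1/8.
Solveig predeceased; the 1/4 allotted to Solveig's branch passes to Solveig's issue by representation.
The 1/4 is divided into 3 equal shares of 1/12 among Asgeir, Eirik, Frida.
Asgeir is living and takes 1/12.
Eirik is living and takes 1/12.
Frida predeceased; the 1/12 allotted to Frida's branch passes to Frida's issue by representation.
The 1/12 is divided into 4 equal shares of 1/48 among Tove, Jorunn, Liv, Vidar.
Tove is living and takes 1/48.
Jorunn is living and takes 1/48.
Liv is living and takes 1/48.
Vidar predeceased; the 1/48 allotted to Vidar's branch passes to Vidar's issue by representation.
The 1/48 is divided into 4 equal shares of 1/192 among Gudrun, Brynja, Dagny, Oskar.
Gudrun is living and takes 1/192.
Brynja is living and takes 1/192.
Dagny is living and takes 1/192.
Oskar is living and takes 1/192.
Hallvard is living and takes 1/4.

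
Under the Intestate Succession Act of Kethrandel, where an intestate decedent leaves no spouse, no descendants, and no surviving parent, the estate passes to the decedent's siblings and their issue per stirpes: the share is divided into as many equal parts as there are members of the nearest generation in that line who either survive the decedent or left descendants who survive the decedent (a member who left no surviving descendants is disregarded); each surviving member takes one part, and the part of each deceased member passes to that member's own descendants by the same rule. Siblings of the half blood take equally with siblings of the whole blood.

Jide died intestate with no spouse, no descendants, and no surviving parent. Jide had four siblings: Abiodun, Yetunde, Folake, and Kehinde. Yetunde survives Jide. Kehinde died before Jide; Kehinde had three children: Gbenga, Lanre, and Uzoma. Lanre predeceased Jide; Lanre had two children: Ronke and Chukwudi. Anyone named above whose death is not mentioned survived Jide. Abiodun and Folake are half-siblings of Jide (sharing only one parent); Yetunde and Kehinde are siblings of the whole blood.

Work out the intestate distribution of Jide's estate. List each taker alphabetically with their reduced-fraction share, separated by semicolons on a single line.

No spouse, descendants, or parent survives, so the estate passes to Jide's siblings per stirpes.
Half-blood and whole-blood siblings take equally under the stated rule.
The estate is divided into 4 equal shares of 1/4 among Abiodun, Yetunde, Folake, Kehinde.
Abiodun is living and takes 1/4.
Yetunde is living and takes 1/4.
Folake is living and takes 1/4.
Kehinde predeceased; the 1/4 allotted to Kehinde's branch passes to Kehinde's issue by representation.
The 1/4 is divided into 3 equal shares of 1/12 among Gbenga, Lanre, Uzoma.
Gbenga is living and takes 1/12.
Lanre predeceased; the 1/12 allotted to Lanre's branch passes to Lanre's issue by representation.
The 1/12 is divided into 2 equal shares of 1/24 among Ronke, Chukwudi.
Ronke is living and takes 1/24.
Chukwudi is living and takes 1/24.
Uzoma is living and takes 1/12.

Abiodun 1/4; Chukwudi 1/24; Folake 1/4; Gbenga 1/12; Ronke 1/24; Uzoma 1/12; Yetunde 1/4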